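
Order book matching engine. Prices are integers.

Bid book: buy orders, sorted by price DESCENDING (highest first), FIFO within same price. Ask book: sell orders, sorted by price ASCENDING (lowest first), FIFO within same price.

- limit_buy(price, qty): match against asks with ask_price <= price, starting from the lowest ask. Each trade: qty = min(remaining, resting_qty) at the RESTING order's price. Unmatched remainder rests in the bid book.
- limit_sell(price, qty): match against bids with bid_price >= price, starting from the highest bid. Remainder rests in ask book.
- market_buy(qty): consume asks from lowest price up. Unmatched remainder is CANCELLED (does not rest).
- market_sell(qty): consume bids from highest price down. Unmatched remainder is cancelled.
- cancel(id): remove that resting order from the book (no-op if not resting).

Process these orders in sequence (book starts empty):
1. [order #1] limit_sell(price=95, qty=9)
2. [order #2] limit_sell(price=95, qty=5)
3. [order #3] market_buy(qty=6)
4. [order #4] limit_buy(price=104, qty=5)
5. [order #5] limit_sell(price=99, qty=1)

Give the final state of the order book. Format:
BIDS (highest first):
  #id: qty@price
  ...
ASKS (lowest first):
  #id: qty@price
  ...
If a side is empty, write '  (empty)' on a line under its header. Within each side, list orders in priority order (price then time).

Answer: BIDS (highest first):
  (empty)
ASKS (lowest first):
  #2: 3@95
  #5: 1@99

Derivation:
After op 1 [order #1] limit_sell(price=95, qty=9): fills=none; bids=[-] asks=[#1:9@95]
After op 2 [order #2] limit_sell(price=95, qty=5): fills=none; bids=[-] asks=[#1:9@95 #2:5@95]
After op 3 [order #3] market_buy(qty=6): fills=#3x#1:6@95; bids=[-] asks=[#1:3@95 #2:5@95]
After op 4 [order #4] limit_buy(price=104, qty=5): fills=#4x#1:3@95 #4x#2:2@95; bids=[-] asks=[#2:3@95]
After op 5 [order #5] limit_sell(price=99, qty=1): fills=none; bids=[-] asks=[#2:3@95 #5:1@99]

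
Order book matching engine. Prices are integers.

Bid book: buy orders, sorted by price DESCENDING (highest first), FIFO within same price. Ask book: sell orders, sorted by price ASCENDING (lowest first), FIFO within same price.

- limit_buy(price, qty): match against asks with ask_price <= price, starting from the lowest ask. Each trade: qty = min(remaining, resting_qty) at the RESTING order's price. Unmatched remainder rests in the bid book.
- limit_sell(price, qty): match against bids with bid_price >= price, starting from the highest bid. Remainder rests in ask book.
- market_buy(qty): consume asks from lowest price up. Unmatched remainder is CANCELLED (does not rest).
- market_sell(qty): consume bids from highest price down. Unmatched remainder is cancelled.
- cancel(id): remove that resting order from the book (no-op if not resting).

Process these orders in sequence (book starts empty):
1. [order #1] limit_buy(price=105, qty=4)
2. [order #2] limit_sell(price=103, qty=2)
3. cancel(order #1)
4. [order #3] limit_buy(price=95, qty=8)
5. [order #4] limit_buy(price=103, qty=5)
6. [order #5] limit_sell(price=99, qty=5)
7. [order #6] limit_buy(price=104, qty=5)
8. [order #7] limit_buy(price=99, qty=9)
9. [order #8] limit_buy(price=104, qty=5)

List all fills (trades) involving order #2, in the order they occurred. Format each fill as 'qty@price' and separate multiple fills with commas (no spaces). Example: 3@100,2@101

Answer: 2@105

Derivation:
After op 1 [order #1] limit_buy(price=105, qty=4): fills=none; bids=[#1:4@105] asks=[-]
After op 2 [order #2] limit_sell(price=103, qty=2): fills=#1x#2:2@105; bids=[#1:2@105] asks=[-]
After op 3 cancel(order #1): fills=none; bids=[-] asks=[-]
After op 4 [order #3] limit_buy(price=95, qty=8): fills=none; bids=[#3:8@95] asks=[-]
After op 5 [order #4] limit_buy(price=103, qty=5): fills=none; bids=[#4:5@103 #3:8@95] asks=[-]
After op 6 [order #5] limit_sell(price=99, qty=5): fills=#4x#5:5@103; bids=[#3:8@95] asks=[-]
After op 7 [order #6] limit_buy(price=104, qty=5): fills=none; bids=[#6:5@104 #3:8@95] asks=[-]
After op 8 [order #7] limit_buy(price=99, qty=9): fills=none; bids=[#6:5@104 #7:9@99 #3:8@95] asks=[-]
After op 9 [order #8] limit_buy(price=104, qty=5): fills=none; bids=[#6:5@104 #8:5@104 #7:9@99 #3:8@95] asks=[-]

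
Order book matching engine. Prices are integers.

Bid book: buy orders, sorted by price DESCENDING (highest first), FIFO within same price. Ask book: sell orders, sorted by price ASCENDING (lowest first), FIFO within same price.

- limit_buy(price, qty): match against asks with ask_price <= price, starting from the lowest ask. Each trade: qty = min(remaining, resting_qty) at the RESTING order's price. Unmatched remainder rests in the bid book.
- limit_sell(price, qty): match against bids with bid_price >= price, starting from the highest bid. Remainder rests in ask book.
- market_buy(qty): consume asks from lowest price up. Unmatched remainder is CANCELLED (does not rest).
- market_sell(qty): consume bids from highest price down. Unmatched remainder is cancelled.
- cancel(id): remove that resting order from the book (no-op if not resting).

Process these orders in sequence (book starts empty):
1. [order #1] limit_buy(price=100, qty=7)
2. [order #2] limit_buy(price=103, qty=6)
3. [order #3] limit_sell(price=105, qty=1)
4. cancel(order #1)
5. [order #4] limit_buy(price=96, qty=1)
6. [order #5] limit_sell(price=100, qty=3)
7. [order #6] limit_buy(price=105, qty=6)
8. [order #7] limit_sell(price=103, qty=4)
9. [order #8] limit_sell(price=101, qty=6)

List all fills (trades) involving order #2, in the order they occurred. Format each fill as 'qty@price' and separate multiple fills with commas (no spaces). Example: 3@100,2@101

Answer: 3@103,3@103

Derivation:
After op 1 [order #1] limit_buy(price=100, qty=7): fills=none; bids=[#1:7@100] asks=[-]
After op 2 [order #2] limit_buy(price=103, qty=6): fills=none; bids=[#2:6@103 #1:7@100] asks=[-]
After op 3 [order #3] limit_sell(price=105, qty=1): fills=none; bids=[#2:6@103 #1:7@100] asks=[#3:1@105]
After op 4 cancel(order #1): fills=none; bids=[#2:6@103] asks=[#3:1@105]
After op 5 [order #4] limit_buy(price=96, qty=1): fills=none; bids=[#2:6@103 #4:1@96] asks=[#3:1@105]
After op 6 [order #5] limit_sell(price=100, qty=3): fills=#2x#5:3@103; bids=[#2:3@103 #4:1@96] asks=[#3:1@105]
After op 7 [order #6] limit_buy(price=105, qty=6): fills=#6x#3:1@105; bids=[#6:5@105 #2:3@103 #4:1@96] asks=[-]
After op 8 [order #7] limit_sell(price=103, qty=4): fills=#6x#7:4@105; bids=[#6:1@105 #2:3@103 #4:1@96] asks=[-]
After op 9 [order #8] limit_sell(price=101, qty=6): fills=#6x#8:1@105 #2x#8:3@103; bids=[#4:1@96] asks=[#8:2@101]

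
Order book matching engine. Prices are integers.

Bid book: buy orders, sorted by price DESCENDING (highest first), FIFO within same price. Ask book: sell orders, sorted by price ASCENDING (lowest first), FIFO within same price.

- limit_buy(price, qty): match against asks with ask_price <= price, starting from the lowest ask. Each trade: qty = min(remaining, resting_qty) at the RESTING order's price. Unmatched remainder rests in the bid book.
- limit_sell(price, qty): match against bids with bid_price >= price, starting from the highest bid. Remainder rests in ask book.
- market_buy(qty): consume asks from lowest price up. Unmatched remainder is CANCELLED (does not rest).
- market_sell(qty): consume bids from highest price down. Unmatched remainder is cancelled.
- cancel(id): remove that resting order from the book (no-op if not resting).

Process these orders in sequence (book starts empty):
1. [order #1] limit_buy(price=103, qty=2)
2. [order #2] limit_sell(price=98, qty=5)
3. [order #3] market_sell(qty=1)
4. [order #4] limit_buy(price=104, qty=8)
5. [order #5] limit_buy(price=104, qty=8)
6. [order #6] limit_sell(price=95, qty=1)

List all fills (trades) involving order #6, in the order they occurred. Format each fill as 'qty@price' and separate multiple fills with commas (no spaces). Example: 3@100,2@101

After op 1 [order #1] limit_buy(price=103, qty=2): fills=none; bids=[#1:2@103] asks=[-]
After op 2 [order #2] limit_sell(price=98, qty=5): fills=#1x#2:2@103; bids=[-] asks=[#2:3@98]
After op 3 [order #3] market_sell(qty=1): fills=none; bids=[-] asks=[#2:3@98]
After op 4 [order #4] limit_buy(price=104, qty=8): fills=#4x#2:3@98; bids=[#4:5@104] asks=[-]
After op 5 [order #5] limit_buy(price=104, qty=8): fills=none; bids=[#4:5@104 #5:8@104] asks=[-]
After op 6 [order #6] limit_sell(price=95, qty=1): fills=#4x#6:1@104; bids=[#4:4@104 #5:8@104] asks=[-]

Answer: 1@104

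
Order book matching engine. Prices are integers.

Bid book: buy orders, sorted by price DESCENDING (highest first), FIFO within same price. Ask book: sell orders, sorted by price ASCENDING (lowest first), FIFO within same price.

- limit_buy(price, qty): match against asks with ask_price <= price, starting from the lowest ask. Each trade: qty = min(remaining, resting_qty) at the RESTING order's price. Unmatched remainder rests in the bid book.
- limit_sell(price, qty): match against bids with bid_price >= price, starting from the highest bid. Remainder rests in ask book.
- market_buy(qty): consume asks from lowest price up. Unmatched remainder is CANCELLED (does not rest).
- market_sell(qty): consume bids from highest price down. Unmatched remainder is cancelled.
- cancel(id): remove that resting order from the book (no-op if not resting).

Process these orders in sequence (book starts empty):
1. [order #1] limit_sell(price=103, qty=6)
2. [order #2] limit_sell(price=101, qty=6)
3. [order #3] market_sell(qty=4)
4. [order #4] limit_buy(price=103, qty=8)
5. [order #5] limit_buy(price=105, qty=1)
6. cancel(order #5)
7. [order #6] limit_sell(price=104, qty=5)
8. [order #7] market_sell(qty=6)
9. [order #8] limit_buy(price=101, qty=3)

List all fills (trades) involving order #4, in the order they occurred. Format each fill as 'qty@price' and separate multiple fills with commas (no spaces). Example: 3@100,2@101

After op 1 [order #1] limit_sell(price=103, qty=6): fills=none; bids=[-] asks=[#1:6@103]
After op 2 [order #2] limit_sell(price=101, qty=6): fills=none; bids=[-] asks=[#2:6@101 #1:6@103]
After op 3 [order #3] market_sell(qty=4): fills=none; bids=[-] asks=[#2:6@101 #1:6@103]
After op 4 [order #4] limit_buy(price=103, qty=8): fills=#4x#2:6@101 #4x#1:2@103; bids=[-] asks=[#1:4@103]
After op 5 [order #5] limit_buy(price=105, qty=1): fills=#5x#1:1@103; bids=[-] asks=[#1:3@103]
After op 6 cancel(order #5): fills=none; bids=[-] asks=[#1:3@103]
After op 7 [order #6] limit_sell(price=104, qty=5): fills=none; bids=[-] asks=[#1:3@103 #6:5@104]
After op 8 [order #7] market_sell(qty=6): fills=none; bids=[-] asks=[#1:3@103 #6:5@104]
After op 9 [order #8] limit_buy(price=101, qty=3): fills=none; bids=[#8:3@101] asks=[#1:3@103 #6:5@104]

Answer: 6@101,2@103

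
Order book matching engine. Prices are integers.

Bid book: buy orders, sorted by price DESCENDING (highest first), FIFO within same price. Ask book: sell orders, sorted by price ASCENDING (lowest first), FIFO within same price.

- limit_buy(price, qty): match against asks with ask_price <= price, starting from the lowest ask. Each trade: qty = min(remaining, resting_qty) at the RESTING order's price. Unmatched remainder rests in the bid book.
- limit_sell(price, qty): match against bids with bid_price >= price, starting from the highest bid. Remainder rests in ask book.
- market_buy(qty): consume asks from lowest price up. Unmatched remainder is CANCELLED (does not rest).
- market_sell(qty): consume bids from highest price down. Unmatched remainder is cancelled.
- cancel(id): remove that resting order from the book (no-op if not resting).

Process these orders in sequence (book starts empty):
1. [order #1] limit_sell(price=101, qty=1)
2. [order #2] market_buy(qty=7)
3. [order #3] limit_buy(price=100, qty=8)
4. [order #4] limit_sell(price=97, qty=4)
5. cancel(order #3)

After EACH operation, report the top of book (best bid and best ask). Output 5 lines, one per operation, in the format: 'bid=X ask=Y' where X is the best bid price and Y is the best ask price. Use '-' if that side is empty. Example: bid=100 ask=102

After op 1 [order #1] limit_sell(price=101, qty=1): fills=none; bids=[-] asks=[#1:1@101]
After op 2 [order #2] market_buy(qty=7): fills=#2x#1:1@101; bids=[-] asks=[-]
After op 3 [order #3] limit_buy(price=100, qty=8): fills=none; bids=[#3:8@100] asks=[-]
After op 4 [order #4] limit_sell(price=97, qty=4): fills=#3x#4:4@100; bids=[#3:4@100] asks=[-]
After op 5 cancel(order #3): fills=none; bids=[-] asks=[-]

Answer: bid=- ask=101
bid=- ask=-
bid=100 ask=-
bid=100 ask=-
bid=- ask=-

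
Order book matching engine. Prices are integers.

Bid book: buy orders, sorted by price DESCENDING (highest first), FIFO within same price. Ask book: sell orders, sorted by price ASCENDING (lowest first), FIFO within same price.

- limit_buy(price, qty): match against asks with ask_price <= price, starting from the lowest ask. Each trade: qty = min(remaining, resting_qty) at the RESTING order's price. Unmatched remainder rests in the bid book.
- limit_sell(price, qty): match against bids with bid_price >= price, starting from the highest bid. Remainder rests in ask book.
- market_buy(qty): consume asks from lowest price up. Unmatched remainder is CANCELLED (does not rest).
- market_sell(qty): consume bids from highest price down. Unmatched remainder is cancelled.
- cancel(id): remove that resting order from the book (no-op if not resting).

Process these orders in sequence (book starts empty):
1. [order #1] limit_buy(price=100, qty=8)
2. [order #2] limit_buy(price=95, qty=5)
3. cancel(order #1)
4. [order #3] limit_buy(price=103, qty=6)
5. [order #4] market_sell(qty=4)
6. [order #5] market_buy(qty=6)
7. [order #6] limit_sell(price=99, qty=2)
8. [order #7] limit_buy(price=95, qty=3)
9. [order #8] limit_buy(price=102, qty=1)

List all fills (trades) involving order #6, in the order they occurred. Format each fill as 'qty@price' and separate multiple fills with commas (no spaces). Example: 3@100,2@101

After op 1 [order #1] limit_buy(price=100, qty=8): fills=none; bids=[#1:8@100] asks=[-]
After op 2 [order #2] limit_buy(price=95, qty=5): fills=none; bids=[#1:8@100 #2:5@95] asks=[-]
After op 3 cancel(order #1): fills=none; bids=[#2:5@95] asks=[-]
After op 4 [order #3] limit_buy(price=103, qty=6): fills=none; bids=[#3:6@103 #2:5@95] asks=[-]
After op 5 [order #4] market_sell(qty=4): fills=#3x#4:4@103; bids=[#3:2@103 #2:5@95] asks=[-]
After op 6 [order #5] market_buy(qty=6): fills=none; bids=[#3:2@103 #2:5@95] asks=[-]
After op 7 [order #6] limit_sell(price=99, qty=2): fills=#3x#6:2@103; bids=[#2:5@95] asks=[-]
After op 8 [order #7] limit_buy(price=95, qty=3): fills=none; bids=[#2:5@95 #7:3@95] asks=[-]
After op 9 [order #8] limit_buy(price=102, qty=1): fills=none; bids=[#8:1@102 #2:5@95 #7:3@95] asks=[-]

Answer: 2@103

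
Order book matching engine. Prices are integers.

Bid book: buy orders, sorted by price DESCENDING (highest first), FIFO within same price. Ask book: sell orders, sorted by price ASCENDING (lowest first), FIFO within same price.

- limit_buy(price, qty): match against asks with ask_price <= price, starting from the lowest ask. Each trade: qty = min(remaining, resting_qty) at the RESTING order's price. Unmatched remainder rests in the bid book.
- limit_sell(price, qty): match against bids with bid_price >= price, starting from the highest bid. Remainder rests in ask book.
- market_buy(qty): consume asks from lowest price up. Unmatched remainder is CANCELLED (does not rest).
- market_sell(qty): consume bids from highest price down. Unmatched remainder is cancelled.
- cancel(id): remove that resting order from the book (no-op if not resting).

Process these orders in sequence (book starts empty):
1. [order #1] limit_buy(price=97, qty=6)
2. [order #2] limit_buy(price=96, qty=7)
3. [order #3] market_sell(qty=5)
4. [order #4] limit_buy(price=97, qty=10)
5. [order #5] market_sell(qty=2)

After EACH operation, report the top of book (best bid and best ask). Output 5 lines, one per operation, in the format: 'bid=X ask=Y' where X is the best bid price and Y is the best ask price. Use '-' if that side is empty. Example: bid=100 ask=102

Answer: bid=97 ask=-
bid=97 ask=-
bid=97 ask=-
bid=97 ask=-
bid=97 ask=-

Derivation:
After op 1 [order #1] limit_buy(price=97, qty=6): fills=none; bids=[#1:6@97] asks=[-]
After op 2 [order #2] limit_buy(price=96, qty=7): fills=none; bids=[#1:6@97 #2:7@96] asks=[-]
After op 3 [order #3] market_sell(qty=5): fills=#1x#3:5@97; bids=[#1:1@97 #2:7@96] asks=[-]
After op 4 [order #4] limit_buy(price=97, qty=10): fills=none; bids=[#1:1@97 #4:10@97 #2:7@96] asks=[-]
After op 5 [order #5] market_sell(qty=2): fills=#1x#5:1@97 #4x#5:1@97; bids=[#4:9@97 #2:7@96] asks=[-]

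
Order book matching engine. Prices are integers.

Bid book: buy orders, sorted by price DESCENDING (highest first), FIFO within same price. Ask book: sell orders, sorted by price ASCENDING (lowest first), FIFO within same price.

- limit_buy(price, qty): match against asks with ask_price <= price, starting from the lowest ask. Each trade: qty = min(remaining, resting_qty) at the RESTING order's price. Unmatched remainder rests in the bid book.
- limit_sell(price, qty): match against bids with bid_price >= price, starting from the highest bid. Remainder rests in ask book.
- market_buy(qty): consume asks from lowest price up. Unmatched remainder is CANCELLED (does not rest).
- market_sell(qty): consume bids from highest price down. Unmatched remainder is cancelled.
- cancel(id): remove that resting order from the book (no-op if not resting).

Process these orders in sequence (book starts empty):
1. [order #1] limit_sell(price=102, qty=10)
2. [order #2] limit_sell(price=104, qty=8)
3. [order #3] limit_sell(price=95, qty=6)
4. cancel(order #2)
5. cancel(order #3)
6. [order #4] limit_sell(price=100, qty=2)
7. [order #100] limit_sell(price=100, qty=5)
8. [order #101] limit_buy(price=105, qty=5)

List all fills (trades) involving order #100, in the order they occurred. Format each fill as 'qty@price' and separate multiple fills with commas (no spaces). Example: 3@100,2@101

After op 1 [order #1] limit_sell(price=102, qty=10): fills=none; bids=[-] asks=[#1:10@102]
After op 2 [order #2] limit_sell(price=104, qty=8): fills=none; bids=[-] asks=[#1:10@102 #2:8@104]
After op 3 [order #3] limit_sell(price=95, qty=6): fills=none; bids=[-] asks=[#3:6@95 #1:10@102 #2:8@104]
After op 4 cancel(order #2): fills=none; bids=[-] asks=[#3:6@95 #1:10@102]
After op 5 cancel(order #3): fills=none; bids=[-] asks=[#1:10@102]
After op 6 [order #4] limit_sell(price=100, qty=2): fills=none; bids=[-] asks=[#4:2@100 #1:10@102]
After op 7 [order #100] limit_sell(price=100, qty=5): fills=none; bids=[-] asks=[#4:2@100 #100:5@100 #1:10@102]
After op 8 [order #101] limit_buy(price=105, qty=5): fills=#101x#4:2@100 #101x#100:3@100; bids=[-] asks=[#100:2@100 #1:10@102]

Answer: 3@100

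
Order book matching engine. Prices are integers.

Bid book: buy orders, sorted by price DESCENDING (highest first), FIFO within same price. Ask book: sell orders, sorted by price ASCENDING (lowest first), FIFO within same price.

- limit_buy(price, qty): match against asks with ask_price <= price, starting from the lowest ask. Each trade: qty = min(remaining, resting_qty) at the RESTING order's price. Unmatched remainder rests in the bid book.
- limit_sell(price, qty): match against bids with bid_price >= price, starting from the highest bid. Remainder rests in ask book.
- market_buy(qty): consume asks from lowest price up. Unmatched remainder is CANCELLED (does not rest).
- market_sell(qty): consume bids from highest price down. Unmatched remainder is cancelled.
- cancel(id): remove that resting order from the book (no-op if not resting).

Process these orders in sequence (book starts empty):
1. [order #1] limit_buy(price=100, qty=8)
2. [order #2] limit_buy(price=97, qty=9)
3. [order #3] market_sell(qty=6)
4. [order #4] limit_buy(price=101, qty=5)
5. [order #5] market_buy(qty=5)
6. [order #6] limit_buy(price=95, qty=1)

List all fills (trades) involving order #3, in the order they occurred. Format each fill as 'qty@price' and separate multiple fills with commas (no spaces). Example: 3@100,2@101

Answer: 6@100

Derivation:
After op 1 [order #1] limit_buy(price=100, qty=8): fills=none; bids=[#1:8@100] asks=[-]
After op 2 [order #2] limit_buy(price=97, qty=9): fills=none; bids=[#1:8@100 #2:9@97] asks=[-]
After op 3 [order #3] market_sell(qty=6): fills=#1x#3:6@100; bids=[#1:2@100 #2:9@97] asks=[-]
After op 4 [order #4] limit_buy(price=101, qty=5): fills=none; bids=[#4:5@101 #1:2@100 #2:9@97] asks=[-]
After op 5 [order #5] market_buy(qty=5): fills=none; bids=[#4:5@101 #1:2@100 #2:9@97] asks=[-]
After op 6 [order #6] limit_buy(price=95, qty=1): fills=none; bids=[#4:5@101 #1:2@100 #2:9@97 #6:1@95] asks=[-]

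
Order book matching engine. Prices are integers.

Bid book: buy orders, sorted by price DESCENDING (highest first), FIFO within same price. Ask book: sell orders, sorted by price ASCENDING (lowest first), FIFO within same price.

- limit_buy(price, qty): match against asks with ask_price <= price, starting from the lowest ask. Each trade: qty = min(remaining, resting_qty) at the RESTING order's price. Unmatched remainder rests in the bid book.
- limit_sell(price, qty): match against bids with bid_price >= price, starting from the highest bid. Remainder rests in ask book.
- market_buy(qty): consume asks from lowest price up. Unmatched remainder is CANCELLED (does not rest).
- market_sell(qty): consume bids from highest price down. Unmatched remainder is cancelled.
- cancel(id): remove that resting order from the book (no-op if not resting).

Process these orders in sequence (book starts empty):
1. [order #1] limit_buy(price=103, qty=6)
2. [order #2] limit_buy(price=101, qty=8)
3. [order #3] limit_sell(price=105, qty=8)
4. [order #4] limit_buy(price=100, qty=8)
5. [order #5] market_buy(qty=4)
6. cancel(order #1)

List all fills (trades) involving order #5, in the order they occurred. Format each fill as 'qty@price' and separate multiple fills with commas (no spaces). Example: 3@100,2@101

Answer: 4@105

Derivation:
After op 1 [order #1] limit_buy(price=103, qty=6): fills=none; bids=[#1:6@103] asks=[-]
After op 2 [order #2] limit_buy(price=101, qty=8): fills=none; bids=[#1:6@103 #2:8@101] asks=[-]
After op 3 [order #3] limit_sell(price=105, qty=8): fills=none; bids=[#1:6@103 #2:8@101] asks=[#3:8@105]
After op 4 [order #4] limit_buy(price=100, qty=8): fills=none; bids=[#1:6@103 #2:8@101 #4:8@100] asks=[#3:8@105]
After op 5 [order #5] market_buy(qty=4): fills=#5x#3:4@105; bids=[#1:6@103 #2:8@101 #4:8@100] asks=[#3:4@105]
After op 6 cancel(order #1): fills=none; bids=[#2:8@101 #4:8@100] asks=[#3:4@105]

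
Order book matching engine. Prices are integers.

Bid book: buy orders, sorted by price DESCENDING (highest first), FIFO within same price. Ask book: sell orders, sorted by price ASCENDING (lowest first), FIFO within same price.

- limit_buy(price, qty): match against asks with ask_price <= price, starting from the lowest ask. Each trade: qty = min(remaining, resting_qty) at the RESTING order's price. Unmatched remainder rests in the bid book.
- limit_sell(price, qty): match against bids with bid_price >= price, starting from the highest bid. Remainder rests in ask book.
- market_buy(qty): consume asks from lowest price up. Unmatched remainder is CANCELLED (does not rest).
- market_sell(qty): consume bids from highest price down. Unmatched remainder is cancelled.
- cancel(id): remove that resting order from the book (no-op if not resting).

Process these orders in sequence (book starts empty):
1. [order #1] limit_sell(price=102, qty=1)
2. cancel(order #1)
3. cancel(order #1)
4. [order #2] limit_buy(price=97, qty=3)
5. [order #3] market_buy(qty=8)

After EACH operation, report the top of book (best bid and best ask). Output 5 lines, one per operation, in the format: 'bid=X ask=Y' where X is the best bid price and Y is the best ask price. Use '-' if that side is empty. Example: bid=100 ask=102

After op 1 [order #1] limit_sell(price=102, qty=1): fills=none; bids=[-] asks=[#1:1@102]
After op 2 cancel(order #1): fills=none; bids=[-] asks=[-]
After op 3 cancel(order #1): fills=none; bids=[-] asks=[-]
After op 4 [order #2] limit_buy(price=97, qty=3): fills=none; bids=[#2:3@97] asks=[-]
After op 5 [order #3] market_buy(qty=8): fills=none; bids=[#2:3@97] asks=[-]

Answer: bid=- ask=102
bid=- ask=-
bid=- ask=-
bid=97 ask=-
bid=97 ask=-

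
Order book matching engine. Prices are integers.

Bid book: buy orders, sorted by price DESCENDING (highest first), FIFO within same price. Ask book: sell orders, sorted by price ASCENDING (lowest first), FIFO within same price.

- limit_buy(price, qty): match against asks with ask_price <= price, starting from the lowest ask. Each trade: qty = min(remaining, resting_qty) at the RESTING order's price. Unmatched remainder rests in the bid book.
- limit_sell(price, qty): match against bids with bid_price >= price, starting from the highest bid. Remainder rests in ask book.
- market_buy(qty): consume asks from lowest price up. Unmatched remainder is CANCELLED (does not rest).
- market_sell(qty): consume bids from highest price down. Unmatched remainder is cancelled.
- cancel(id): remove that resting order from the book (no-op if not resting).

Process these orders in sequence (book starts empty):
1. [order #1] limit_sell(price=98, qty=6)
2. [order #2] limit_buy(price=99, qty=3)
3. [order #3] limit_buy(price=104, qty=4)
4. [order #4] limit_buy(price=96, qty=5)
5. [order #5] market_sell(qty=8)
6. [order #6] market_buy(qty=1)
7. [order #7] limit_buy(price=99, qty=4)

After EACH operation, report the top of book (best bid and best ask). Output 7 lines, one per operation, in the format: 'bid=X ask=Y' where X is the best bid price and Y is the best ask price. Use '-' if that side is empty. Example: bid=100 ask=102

Answer: bid=- ask=98
bid=- ask=98
bid=104 ask=-
bid=104 ask=-
bid=- ask=-
bid=- ask=-
bid=99 ask=-

Derivation:
After op 1 [order #1] limit_sell(price=98, qty=6): fills=none; bids=[-] asks=[#1:6@98]
After op 2 [order #2] limit_buy(price=99, qty=3): fills=#2x#1:3@98; bids=[-] asks=[#1:3@98]
After op 3 [order #3] limit_buy(price=104, qty=4): fills=#3x#1:3@98; bids=[#3:1@104] asks=[-]
After op 4 [order #4] limit_buy(price=96, qty=5): fills=none; bids=[#3:1@104 #4:5@96] asks=[-]
After op 5 [order #5] market_sell(qty=8): fills=#3x#5:1@104 #4x#5:5@96; bids=[-] asks=[-]
After op 6 [order #6] market_buy(qty=1): fills=none; bids=[-] asks=[-]
After op 7 [order #7] limit_buy(price=99, qty=4): fills=none; bids=[#7:4@99] asks=[-]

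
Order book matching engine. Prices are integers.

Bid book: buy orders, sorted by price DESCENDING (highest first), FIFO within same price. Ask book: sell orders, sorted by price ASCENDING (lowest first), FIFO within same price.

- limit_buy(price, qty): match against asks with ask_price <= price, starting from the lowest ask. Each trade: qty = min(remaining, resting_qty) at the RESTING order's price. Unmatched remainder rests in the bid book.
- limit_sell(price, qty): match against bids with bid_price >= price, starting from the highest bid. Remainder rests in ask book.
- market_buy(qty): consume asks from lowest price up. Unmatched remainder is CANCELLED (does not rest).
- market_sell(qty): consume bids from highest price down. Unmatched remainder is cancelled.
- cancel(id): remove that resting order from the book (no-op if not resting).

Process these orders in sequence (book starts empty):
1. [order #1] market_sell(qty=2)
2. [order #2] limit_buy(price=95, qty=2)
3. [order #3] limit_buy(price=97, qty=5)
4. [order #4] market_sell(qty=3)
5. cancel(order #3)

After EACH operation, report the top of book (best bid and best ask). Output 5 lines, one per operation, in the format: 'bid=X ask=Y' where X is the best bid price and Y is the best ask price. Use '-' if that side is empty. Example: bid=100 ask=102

After op 1 [order #1] market_sell(qty=2): fills=none; bids=[-] asks=[-]
After op 2 [order #2] limit_buy(price=95, qty=2): fills=none; bids=[#2:2@95] asks=[-]
After op 3 [order #3] limit_buy(price=97, qty=5): fills=none; bids=[#3:5@97 #2:2@95] asks=[-]
After op 4 [order #4] market_sell(qty=3): fills=#3x#4:3@97; bids=[#3:2@97 #2:2@95] asks=[-]
After op 5 cancel(order #3): fills=none; bids=[#2:2@95] asks=[-]

Answer: bid=- ask=-
bid=95 ask=-
bid=97 ask=-
bid=97 ask=-
bid=95 ask=-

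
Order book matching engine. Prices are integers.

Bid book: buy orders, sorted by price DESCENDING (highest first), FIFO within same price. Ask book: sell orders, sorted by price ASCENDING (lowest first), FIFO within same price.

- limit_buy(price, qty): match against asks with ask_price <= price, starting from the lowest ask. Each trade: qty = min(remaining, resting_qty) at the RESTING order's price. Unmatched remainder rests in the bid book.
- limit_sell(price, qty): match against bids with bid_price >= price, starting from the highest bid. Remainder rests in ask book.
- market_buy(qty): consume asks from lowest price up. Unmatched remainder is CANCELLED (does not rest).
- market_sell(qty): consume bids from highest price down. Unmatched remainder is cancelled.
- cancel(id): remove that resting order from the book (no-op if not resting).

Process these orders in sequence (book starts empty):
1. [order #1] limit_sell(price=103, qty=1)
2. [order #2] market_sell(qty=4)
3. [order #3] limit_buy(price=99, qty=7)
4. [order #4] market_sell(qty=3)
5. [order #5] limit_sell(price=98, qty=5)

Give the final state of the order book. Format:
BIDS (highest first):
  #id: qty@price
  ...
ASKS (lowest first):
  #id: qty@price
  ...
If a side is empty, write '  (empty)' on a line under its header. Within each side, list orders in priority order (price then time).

After op 1 [order #1] limit_sell(price=103, qty=1): fills=none; bids=[-] asks=[#1:1@103]
After op 2 [order #2] market_sell(qty=4): fills=none; bids=[-] asks=[#1:1@103]
After op 3 [order #3] limit_buy(price=99, qty=7): fills=none; bids=[#3:7@99] asks=[#1:1@103]
After op 4 [order #4] market_sell(qty=3): fills=#3x#4:3@99; bids=[#3:4@99] asks=[#1:1@103]
After op 5 [order #5] limit_sell(price=98, qty=5): fills=#3x#5:4@99; bids=[-] asks=[#5:1@98 #1:1@103]

Answer: BIDS (highest first):
  (empty)
ASKS (lowest first):
  #5: 1@98
  #1: 1@103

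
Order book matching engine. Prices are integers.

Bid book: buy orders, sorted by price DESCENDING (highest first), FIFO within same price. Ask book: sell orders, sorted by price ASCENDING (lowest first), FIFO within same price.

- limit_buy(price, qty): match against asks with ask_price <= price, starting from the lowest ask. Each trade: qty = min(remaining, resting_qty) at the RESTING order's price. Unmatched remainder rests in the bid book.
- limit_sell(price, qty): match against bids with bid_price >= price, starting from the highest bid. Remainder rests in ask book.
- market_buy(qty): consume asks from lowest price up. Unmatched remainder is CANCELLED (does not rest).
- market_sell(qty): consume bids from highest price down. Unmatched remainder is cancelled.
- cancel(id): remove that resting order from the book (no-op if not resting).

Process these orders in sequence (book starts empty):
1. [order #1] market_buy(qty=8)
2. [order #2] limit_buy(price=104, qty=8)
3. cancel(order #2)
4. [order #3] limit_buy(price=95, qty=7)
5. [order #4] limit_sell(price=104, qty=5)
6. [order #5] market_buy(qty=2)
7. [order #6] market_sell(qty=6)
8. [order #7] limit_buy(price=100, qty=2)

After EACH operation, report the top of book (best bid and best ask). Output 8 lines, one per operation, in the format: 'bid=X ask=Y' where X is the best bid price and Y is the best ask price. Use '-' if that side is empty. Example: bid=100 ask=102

Answer: bid=- ask=-
bid=104 ask=-
bid=- ask=-
bid=95 ask=-
bid=95 ask=104
bid=95 ask=104
bid=95 ask=104
bid=100 ask=104

Derivation:
After op 1 [order #1] market_buy(qty=8): fills=none; bids=[-] asks=[-]
After op 2 [order #2] limit_buy(price=104, qty=8): fills=none; bids=[#2:8@104] asks=[-]
After op 3 cancel(order #2): fills=none; bids=[-] asks=[-]
After op 4 [order #3] limit_buy(price=95, qty=7): fills=none; bids=[#3:7@95] asks=[-]
After op 5 [order #4] limit_sell(price=104, qty=5): fills=none; bids=[#3:7@95] asks=[#4:5@104]
After op 6 [order #5] market_buy(qty=2): fills=#5x#4:2@104; bids=[#3:7@95] asks=[#4:3@104]
After op 7 [order #6] market_sell(qty=6): fills=#3x#6:6@95; bids=[#3:1@95] asks=[#4:3@104]
After op 8 [order #7] limit_buy(price=100, qty=2): fills=none; bids=[#7:2@100 #3:1@95] asks=[#4:3@104]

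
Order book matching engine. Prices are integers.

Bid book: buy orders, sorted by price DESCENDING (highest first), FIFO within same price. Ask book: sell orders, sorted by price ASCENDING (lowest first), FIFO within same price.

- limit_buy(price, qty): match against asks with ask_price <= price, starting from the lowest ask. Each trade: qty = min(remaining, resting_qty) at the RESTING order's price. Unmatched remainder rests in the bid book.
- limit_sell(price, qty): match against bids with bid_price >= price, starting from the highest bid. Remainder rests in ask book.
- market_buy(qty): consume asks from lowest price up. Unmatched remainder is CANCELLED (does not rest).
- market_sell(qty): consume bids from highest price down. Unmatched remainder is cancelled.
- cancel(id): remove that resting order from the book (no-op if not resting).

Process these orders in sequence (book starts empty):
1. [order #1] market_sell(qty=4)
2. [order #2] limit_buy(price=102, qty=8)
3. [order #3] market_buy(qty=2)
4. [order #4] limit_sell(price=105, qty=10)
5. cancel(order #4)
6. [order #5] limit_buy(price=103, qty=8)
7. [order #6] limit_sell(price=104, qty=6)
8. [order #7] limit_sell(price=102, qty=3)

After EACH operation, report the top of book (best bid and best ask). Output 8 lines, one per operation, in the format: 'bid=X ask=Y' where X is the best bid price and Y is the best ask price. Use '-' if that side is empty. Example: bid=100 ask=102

Answer: bid=- ask=-
bid=102 ask=-
bid=102 ask=-
bid=102 ask=105
bid=102 ask=-
bid=103 ask=-
bid=103 ask=104
bid=103 ask=104

Derivation:
After op 1 [order #1] market_sell(qty=4): fills=none; bids=[-] asks=[-]
After op 2 [order #2] limit_buy(price=102, qty=8): fills=none; bids=[#2:8@102] asks=[-]
After op 3 [order #3] market_buy(qty=2): fills=none; bids=[#2:8@102] asks=[-]
After op 4 [order #4] limit_sell(price=105, qty=10): fills=none; bids=[#2:8@102] asks=[#4:10@105]
After op 5 cancel(order #4): fills=none; bids=[#2:8@102] asks=[-]
After op 6 [order #5] limit_buy(price=103, qty=8): fills=none; bids=[#5:8@103 #2:8@102] asks=[-]
After op 7 [order #6] limit_sell(price=104, qty=6): fills=none; bids=[#5:8@103 #2:8@102] asks=[#6:6@104]
After op 8 [order #7] limit_sell(price=102, qty=3): fills=#5x#7:3@103; bids=[#5:5@103 #2:8@102] asks=[#6:6@104]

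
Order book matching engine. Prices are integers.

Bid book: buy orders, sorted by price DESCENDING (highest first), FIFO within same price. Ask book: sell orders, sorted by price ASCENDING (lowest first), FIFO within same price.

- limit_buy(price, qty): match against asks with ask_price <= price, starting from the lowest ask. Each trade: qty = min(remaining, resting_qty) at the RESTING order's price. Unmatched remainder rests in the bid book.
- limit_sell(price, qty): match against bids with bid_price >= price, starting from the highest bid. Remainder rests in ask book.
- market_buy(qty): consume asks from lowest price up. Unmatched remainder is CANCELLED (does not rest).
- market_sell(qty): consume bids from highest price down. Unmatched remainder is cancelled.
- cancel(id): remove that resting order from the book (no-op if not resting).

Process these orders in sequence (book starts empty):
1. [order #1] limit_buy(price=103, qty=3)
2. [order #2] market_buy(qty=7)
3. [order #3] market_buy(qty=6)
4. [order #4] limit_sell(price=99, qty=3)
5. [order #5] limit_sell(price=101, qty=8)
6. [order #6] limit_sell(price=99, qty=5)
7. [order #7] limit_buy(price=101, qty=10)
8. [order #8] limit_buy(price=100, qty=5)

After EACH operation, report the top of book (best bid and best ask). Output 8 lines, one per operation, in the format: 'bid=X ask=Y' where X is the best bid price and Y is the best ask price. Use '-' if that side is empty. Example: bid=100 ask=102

After op 1 [order #1] limit_buy(price=103, qty=3): fills=none; bids=[#1:3@103] asks=[-]
After op 2 [order #2] market_buy(qty=7): fills=none; bids=[#1:3@103] asks=[-]
After op 3 [order #3] market_buy(qty=6): fills=none; bids=[#1:3@103] asks=[-]
After op 4 [order #4] limit_sell(price=99, qty=3): fills=#1x#4:3@103; bids=[-] asks=[-]
After op 5 [order #5] limit_sell(price=101, qty=8): fills=none; bids=[-] asks=[#5:8@101]
After op 6 [order #6] limit_sell(price=99, qty=5): fills=none; bids=[-] asks=[#6:5@99 #5:8@101]
After op 7 [order #7] limit_buy(price=101, qty=10): fills=#7x#6:5@99 #7x#5:5@101; bids=[-] asks=[#5:3@101]
After op 8 [order #8] limit_buy(price=100, qty=5): fills=none; bids=[#8:5@100] asks=[#5:3@101]

Answer: bid=103 ask=-
bid=103 ask=-
bid=103 ask=-
bid=- ask=-
bid=- ask=101
bid=- ask=99
bid=- ask=101
bid=100 ask=101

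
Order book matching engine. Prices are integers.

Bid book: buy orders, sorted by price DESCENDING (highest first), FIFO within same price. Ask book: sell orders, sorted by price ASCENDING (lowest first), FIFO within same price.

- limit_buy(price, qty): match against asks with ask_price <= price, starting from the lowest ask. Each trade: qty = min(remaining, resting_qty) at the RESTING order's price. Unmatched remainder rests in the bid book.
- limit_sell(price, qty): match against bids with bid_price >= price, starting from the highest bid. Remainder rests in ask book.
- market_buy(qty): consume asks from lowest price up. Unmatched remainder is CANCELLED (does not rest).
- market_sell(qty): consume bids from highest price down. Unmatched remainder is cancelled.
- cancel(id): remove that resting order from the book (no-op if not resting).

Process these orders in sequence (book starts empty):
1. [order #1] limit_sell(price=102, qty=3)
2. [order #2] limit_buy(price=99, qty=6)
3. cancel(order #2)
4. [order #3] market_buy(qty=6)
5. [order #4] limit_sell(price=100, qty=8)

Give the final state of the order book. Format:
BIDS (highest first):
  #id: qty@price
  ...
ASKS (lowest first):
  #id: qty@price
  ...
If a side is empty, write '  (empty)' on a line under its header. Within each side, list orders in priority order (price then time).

Answer: BIDS (highest first):
  (empty)
ASKS (lowest first):
  #4: 8@100

Derivation:
After op 1 [order #1] limit_sell(price=102, qty=3): fills=none; bids=[-] asks=[#1:3@102]
After op 2 [order #2] limit_buy(price=99, qty=6): fills=none; bids=[#2:6@99] asks=[#1:3@102]
After op 3 cancel(order #2): fills=none; bids=[-] asks=[#1:3@102]
After op 4 [order #3] market_buy(qty=6): fills=#3x#1:3@102; bids=[-] asks=[-]
After op 5 [order #4] limit_sell(price=100, qty=8): fills=none; bids=[-] asks=[#4:8@100]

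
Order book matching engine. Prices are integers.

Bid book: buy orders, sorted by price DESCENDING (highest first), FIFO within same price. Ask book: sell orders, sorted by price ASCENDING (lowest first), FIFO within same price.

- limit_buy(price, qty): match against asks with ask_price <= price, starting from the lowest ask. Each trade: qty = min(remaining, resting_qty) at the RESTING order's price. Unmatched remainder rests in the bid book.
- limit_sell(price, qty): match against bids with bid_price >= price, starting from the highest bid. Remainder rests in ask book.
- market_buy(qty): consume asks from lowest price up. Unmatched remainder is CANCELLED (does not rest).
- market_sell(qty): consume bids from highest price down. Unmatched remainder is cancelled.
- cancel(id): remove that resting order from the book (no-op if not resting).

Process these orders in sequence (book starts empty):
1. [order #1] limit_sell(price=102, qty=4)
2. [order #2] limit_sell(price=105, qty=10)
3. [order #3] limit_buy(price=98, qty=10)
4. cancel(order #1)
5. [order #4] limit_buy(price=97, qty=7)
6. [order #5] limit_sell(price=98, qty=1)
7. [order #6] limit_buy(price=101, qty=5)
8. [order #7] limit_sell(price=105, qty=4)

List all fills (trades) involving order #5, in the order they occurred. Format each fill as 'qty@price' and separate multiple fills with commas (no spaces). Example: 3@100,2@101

After op 1 [order #1] limit_sell(price=102, qty=4): fills=none; bids=[-] asks=[#1:4@102]
After op 2 [order #2] limit_sell(price=105, qty=10): fills=none; bids=[-] asks=[#1:4@102 #2:10@105]
After op 3 [order #3] limit_buy(price=98, qty=10): fills=none; bids=[#3:10@98] asks=[#1:4@102 #2:10@105]
After op 4 cancel(order #1): fills=none; bids=[#3:10@98] asks=[#2:10@105]
After op 5 [order #4] limit_buy(price=97, qty=7): fills=none; bids=[#3:10@98 #4:7@97] asks=[#2:10@105]
After op 6 [order #5] limit_sell(price=98, qty=1): fills=#3x#5:1@98; bids=[#3:9@98 #4:7@97] asks=[#2:10@105]
After op 7 [order #6] limit_buy(price=101, qty=5): fills=none; bids=[#6:5@101 #3:9@98 #4:7@97] asks=[#2:10@105]
After op 8 [order #7] limit_sell(price=105, qty=4): fills=none; bids=[#6:5@101 #3:9@98 #4:7@97] asks=[#2:10@105 #7:4@105]

Answer: 1@98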